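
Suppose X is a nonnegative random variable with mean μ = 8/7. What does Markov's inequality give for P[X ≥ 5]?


μ = E[X] = 8/7, a = 5.
Markov: P[X ≥ 5] ≤ μ/a = (8/7)/5 = 8/35.
Numerically: ≈ 0.2286.
(Since a = 5 > μ = 1.1429, the bound 8/35 is < 1 and informative.)

P[X ≥ 5] ≤ 8/35 ≈ 0.2286.


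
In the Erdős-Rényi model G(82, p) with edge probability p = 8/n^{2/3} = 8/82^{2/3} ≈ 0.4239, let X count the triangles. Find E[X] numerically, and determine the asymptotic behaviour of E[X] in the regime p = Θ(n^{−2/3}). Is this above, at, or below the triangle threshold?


Number of potential triangles: C(82, 3) = 88560.
Each occurs with probability p³ ≈ (0.4239)³ ≈ 7.614515e-02.
By linearity: E[X] = C(82, 3)·p³ ≈ 88560 · 7.614515e-02 ≈ 6743.4146.
Since α = 2/3 < 1, p = c/n^{2/3} ≫ 1/n is above the triangle threshold p ~ 1/n. Asymptotically E[X] ~ (c³/6)·n^{3(1−α)} = (8³/6)·n^{1} → ∞; triangles are abundant w.h.p.

E[X] ≈ 6743.4146; in regime p = Θ(1/n^{2/3}) E[X] diverges (above the triangle threshold p ~ 1/n).


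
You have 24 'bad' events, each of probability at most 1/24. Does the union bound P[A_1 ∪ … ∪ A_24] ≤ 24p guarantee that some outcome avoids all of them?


Union bound: P[∪_{i=1}^{24} A_i] ≤ Σ_i P[A_i] ≤ 24·p = 24·(1/24) = 1.
Numerically: 1 ≈ 1.000.
Is 1 < 1? NO.
Since the bound 1 is ≥ 1, the union bound is uninformative here; it does NOT by itself certify existence.

24·p = 1 ≈ 1.000; existence NOT certified by the union bound.


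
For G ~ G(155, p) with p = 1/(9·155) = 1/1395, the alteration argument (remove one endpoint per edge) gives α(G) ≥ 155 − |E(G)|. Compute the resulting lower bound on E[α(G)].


E[|E(G)|] = C(155, 2)·p = 11935 · (1/1395) = 77/9.
E[α(G)] ≥ n − E[|E(G)|] = 155 − 77/9 = 1318/9.
Numerically: ≈ 146.444.
(This is only a lower bound; the true E[α(G)] may be larger.)

E[α(G)] ≥ 1318/9 ≈ 146.444.


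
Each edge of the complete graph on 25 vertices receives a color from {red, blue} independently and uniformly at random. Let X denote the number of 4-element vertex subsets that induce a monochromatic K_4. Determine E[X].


Let X = Σ_S X_S over the C(25, 4) = 12650 subsets S of size 4, where X_S = 1 if the K_4 on S is monochromatic.
For a fixed S, the K_4 on S has C(4, 2) = 6 edges. P[all 6 edges red] = (1/2)^6, and likewise for blue, so P[monochromatic] = 2·(1/2)^6 = 2^{1 − 6} = 1/32.
By linearity of expectation: E[X] = C(25, 4) · 2^{1 − 6} = 12650 · 1/32 = 6325/16.
Numerically: E[X] ≈ 395.3125.

E[X] = C(25,4)·2^(1−C(4,2)) = 6325/16 ≈ 395.3125.


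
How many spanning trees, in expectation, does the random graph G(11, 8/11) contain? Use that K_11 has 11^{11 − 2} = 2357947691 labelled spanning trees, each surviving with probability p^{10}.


K_11 has 11^{11 − 2} = 2357947691 labelled spanning trees.
For each such spanning tree H, let X_H = 1 if all 10 edges of H are present in G. Then P[X_H = 1] = p^{10} = (8/11)^{10} = 1073741824/25937424601.
Summing the indicators: E[X] = Σ_H E[X_H] = 2357947691 · p^{10} = 2357947691 · 1073741824/25937424601 = 1073741824/11.
Numerically: E[X] ≈ 9.7613e+07.

E[X] = 2357947691 · (8/11)^{10} = 1073741824/11 ≈ 9.7613e+07.


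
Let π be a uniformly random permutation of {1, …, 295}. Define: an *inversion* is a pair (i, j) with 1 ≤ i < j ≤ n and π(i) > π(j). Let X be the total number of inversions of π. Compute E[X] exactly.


Write X = Σ X_I over the C(295, 2) = 43365 pairs i < j, with X_I the indicator of one inversion.
There are 43365 indicators.
For each fixed pair i < j, the values π(i) and π(j) are two distinct elements of {1, …, 295} in uniformly random order; by symmetry P[π(i) > π(j)] = 1/2.
By linearity: E[X] = 43365 · (1/2) = C(295, 2) · (1/2) = 43365/2 = 43365/2 ≈ 21682.500.

E[X] = 43365/2 = 21682.500.


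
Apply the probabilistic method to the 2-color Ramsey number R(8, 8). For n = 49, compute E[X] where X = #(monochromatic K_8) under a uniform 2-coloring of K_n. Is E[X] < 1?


E[X] = C(49, 8) · 2^{1 − 28} = 450978066 · 2^{−27} = 450978066/134217728.
As a reduced fraction: E[X] = 225489033/67108864 ≈ 3.3600484.
Is E[X] < 1? NO.
Since E[X] ≥ 1, the first-moment bound is inconclusive at n = 49; it does NOT by itself certify R(8, 8) > 49.

E[X] = 225489033/67108864 ≈ 3.3600484; E[X] ≥ 1; first-moment method inconclusive here.


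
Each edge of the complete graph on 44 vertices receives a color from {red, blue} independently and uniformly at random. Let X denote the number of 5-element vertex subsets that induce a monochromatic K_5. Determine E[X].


Let X = Σ_S X_S over the C(44, 5) = 1086008 subsets S of size 5, where X_S = 1 if the K_5 on S is monochromatic.
For a fixed S, the K_5 on S has C(5, 2) = 10 edges. P[all 10 edges red] = (1/2)^10, and likewise for blue, so P[monochromatic] = 2·(1/2)^10 = 2^{1 − 10} = 1/512.
Summing: E[X] = C(44, 5) · 2^{1 − 10} = 1086008 · 1/512 = 135751/64.
Numerically: E[X] ≈ 2121.109375.

E[X] = C(44,5)·2^(1−C(5,2)) = 135751/64 ≈ 2121.109375.


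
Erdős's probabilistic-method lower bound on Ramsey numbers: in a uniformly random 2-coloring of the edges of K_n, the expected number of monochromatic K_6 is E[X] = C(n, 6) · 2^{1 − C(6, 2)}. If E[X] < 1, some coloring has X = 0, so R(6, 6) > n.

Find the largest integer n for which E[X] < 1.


We need C(n, 6) · 2^{1 − 15} < 1, i.e. C(n, 6) < 2^{15 − 1} = 16384.
Check values of n near the boundary:
  n = 13: C(13, 6) = 1716; 1716 < 16384? YES
  n = 14: C(14, 6) = 3003; 3003 < 16384? YES
  n = 15: C(15, 6) = 5005; 5005 < 16384? YES
  n = 16: C(16, 6) = 8008; 8008 < 16384? YES
  n = 17: C(17, 6) = 12376; 12376 < 16384? YES
  n = 18: C(18, 6) = 18564; 18564 < 16384? NO
  n = 19: C(19, 6) = 27132; 27132 < 16384? NO
The largest n with C(n, 6) < 16384 is n = 17 (where E[X] = 1547/2048 ≈ 0.75537). Hence R(6, 6) > 17, i.e. R(6, 6) ≥ 18.

Largest n = 17; hence R(6, 6) > 17.


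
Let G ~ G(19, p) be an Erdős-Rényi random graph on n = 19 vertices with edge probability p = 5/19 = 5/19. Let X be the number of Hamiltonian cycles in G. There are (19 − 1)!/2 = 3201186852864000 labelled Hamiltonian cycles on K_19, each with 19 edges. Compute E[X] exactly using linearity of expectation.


K_19 has (19 − 1)!/2 = 3201186852864000 labelled Hamiltonian cycles.
For each such Hamiltonian cycle H, let X_H = 1 if all 19 edges of H are present in G. Then P[X_H = 1] = p^{19} = (5/19)^{19} = 19073486328125/1978419655660313589123979.
Summing the indicators: E[X] = Σ_H E[X_H] = 3201186852864000 · p^{19} = 3201186852864000 · 19073486328125/1978419655660313589123979 = 61057793671875000000000000000/1978419655660313589123979.
Numerically: E[X] ≈ 30861.9.

E[X] = 3201186852864000 · (5/19)^{19} = 61057793671875000000000000000/1978419655660313589123979 ≈ 30861.9.


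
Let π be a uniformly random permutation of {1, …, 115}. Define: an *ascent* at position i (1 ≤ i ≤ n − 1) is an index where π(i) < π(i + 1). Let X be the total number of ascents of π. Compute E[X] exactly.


Write X = Σ X_I over i = 1, …, 114, with X_I the indicator of one ascent.
There are 114 indicators.
For each fixed i, the pair (π(i), π(i+1)) is a uniformly random ordered pair of distinct values from {1, …, 115}; by symmetry P[π(i) < π(i+1)] = 1/2.
By linearity: E[X] = 114 · (1/2) = (115 − 1) · (1/2) = 57 ≈ 57.00000.

E[X] = 57 = 57.00000.


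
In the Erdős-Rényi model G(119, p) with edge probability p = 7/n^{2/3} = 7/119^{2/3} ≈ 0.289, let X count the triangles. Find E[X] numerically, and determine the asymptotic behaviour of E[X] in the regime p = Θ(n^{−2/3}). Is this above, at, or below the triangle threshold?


Number of potential triangles: C(119, 3) = 273819.
Each occurs with probability p³ ≈ (0.289)³ ≈ 2.42215e-02.
By linearity: E[X] = C(119, 3)·p³ ≈ 273819 · 2.42215e-02 ≈ 6632.294.
Since α = 2/3 < 1, p = c/n^{2/3} ≫ 1/n is above the triangle threshold p ~ 1/n. Asymptotically E[X] ~ (c³/6)·n^{3(1−α)} = (7³/6)·n^{1} → ∞; triangles are abundant w.h.p.

E[X] ≈ 6632.294; in regime p = Θ(1/n^{2/3}) E[X] diverges (above the triangle threshold p ~ 1/n).


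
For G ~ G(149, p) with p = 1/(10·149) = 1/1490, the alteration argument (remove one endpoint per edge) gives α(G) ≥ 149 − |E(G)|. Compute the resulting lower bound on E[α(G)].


E[|E(G)|] = C(149, 2)·p = 11026 · (1/1490) = 37/5.
E[α(G)] ≥ n − E[|E(G)|] = 149 − 37/5 = 708/5.
Numerically: ≈ 141.6000.
(This is only a lower bound; the true E[α(G)] may be larger.)

E[α(G)] ≥ 708/5 ≈ 141.6000.


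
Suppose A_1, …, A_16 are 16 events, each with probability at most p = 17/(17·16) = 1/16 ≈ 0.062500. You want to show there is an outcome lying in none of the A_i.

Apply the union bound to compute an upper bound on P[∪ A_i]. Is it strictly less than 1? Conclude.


Union bound: P[∪_{i=1}^{16} A_i] ≤ Σ_i P[A_i] ≤ 16·p = 16·(1/16) = 1.
Numerically: 1 ≈ 1.000000.
Is 1 < 1? NO.
Since the bound 1 is ≥ 1, the union bound is uninformative here; it does NOT by itself certify existence.

16·p = 1 ≈ 1.000000; existence NOT certified by the union bound.


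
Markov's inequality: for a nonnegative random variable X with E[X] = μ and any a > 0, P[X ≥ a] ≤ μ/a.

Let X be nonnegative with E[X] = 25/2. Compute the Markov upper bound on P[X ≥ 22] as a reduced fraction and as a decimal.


μ = E[X] = 25/2, a = 22.
Markov: P[X ≥ 22] ≤ μ/a = (25/2)/22 = 25/44.
Numerically: ≈ 0.56818.
(Since a = 22 > μ = 12.50000, the bound 25/44 is < 1 and informative.)

P[X ≥ 22] ≤ 25/44 ≈ 0.56818.


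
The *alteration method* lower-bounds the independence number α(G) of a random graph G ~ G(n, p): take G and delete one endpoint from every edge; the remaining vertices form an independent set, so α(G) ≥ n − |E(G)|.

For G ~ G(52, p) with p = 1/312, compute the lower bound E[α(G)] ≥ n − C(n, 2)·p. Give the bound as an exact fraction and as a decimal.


E[|E(G)|] = C(52, 2)·p = 1326 · (1/312) = 17/4.
E[α(G)] ≥ n − E[|E(G)|] = 52 − 17/4 = 191/4.
Numerically: ≈ 47.7500.
(This is only a lower bound; the true E[α(G)] may be larger.)

E[α(G)] ≥ 191/4 ≈ 47.7500.


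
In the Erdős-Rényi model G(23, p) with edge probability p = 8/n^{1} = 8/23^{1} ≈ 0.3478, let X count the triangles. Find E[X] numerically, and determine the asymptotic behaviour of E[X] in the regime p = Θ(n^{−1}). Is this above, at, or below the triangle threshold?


Number of potential triangles: C(23, 3) = 1771.
Each occurs with probability p³ ≈ (0.3478)³ ≈ 4.208104e-02.
By linearity: E[X] = C(23, 3)·p³ ≈ 1771 · 4.208104e-02 ≈ 74.5255.
Here α = 1, so p = 8/n is exactly at the triangle threshold p ~ 1/n. Asymptotically E[X] → c³/6 = 8³/6 = 256/3 ≈ 85.3333, a bounded constant. In this regime the triangle count is asymptotically Poisson(c³/6).

E[X] ≈ 74.5255; in regime p = Θ(1/n^{1}) E[X] stays bounded (at the triangle threshold p ~ 1/n).


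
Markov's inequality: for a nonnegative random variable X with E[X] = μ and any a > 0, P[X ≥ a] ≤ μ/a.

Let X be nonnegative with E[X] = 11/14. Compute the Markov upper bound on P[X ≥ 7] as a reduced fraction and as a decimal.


μ = E[X] = 11/14, a = 7.
Markov: P[X ≥ 7] ≤ μ/a = (11/14)/7 = 11/98.
Numerically: ≈ 0.112245.
(Since a = 7 > μ = 0.785714, the bound 11/98 is < 1 and informative.)

P[X ≥ 7] ≤ 11/98 ≈ 0.112245.


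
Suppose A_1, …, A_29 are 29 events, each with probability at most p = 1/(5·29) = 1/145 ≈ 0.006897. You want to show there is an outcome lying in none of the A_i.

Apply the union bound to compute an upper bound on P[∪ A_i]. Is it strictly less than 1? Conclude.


Union bound: P[∪_{i=1}^{29} A_i] ≤ Σ_i P[A_i] ≤ 29·p = 29·(1/145) = 1/5.
Numerically: 1/5 ≈ 0.200000.
Is 1/5 < 1? YES.
Since P[∪ A_i] ≤ 1/5 < 1, the complement has P[∩ A_i^c] ≥ 1 − 1/5 = 4/5 > 0, so some outcome avoids every A_i.

29·p = 1/5 ≈ 0.200000; existence CERTIFIED by the union bound.


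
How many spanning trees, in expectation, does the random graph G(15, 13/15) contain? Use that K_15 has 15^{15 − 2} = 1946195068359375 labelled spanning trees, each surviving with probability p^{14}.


K_15 has 15^{15 − 2} = 1946195068359375 labelled spanning trees.
For each such spanning tree H, let X_H = 1 if all 14 edges of H are present in G. Then P[X_H = 1] = p^{14} = (13/15)^{14} = 3937376385699289/29192926025390625.
By linearity: E[X] = Σ_H E[X_H] = 1946195068359375 · p^{14} = 1946195068359375 · 3937376385699289/29192926025390625 = 3937376385699289/15.
Numerically: E[X] ≈ 2.625e+14.

E[X] = 1946195068359375 · (13/15)^{14} = 3937376385699289/15 ≈ 2.625e+14.


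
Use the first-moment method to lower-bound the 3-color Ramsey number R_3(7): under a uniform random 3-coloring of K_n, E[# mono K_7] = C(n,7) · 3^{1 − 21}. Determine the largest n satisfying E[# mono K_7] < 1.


We need C(n, 7) · 3^{1 − 21} < 1, i.e. C(n, 7) < 3^{21 − 1} = 3486784401.
Check values of n near the boundary:
  n = 79: C(79, 7) = 2898753715; 2898753715 < 3486784401? YES
  n = 80: C(80, 7) = 3176716400; 3176716400 < 3486784401? YES
  n = 81: C(81, 7) = 3477216600; 3477216600 < 3486784401? YES
  n = 82: C(82, 7) = 3801756816; 3801756816 < 3486784401? NO
  n = 83: C(83, 7) = 4151918628; 4151918628 < 3486784401? NO
The largest n with C(n, 7) < 3486784401 is n = 81 (where E[X] = 42928600/43046721 ≈ 0.9973). Hence R_3(7) > 81, i.e. R_3(7) ≥ 82.

Largest n = 81; hence R_3(7) > 81.


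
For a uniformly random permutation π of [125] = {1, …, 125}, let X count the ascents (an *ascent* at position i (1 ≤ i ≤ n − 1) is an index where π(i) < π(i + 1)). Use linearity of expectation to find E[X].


Write X = Σ X_I over i = 1, …, 124, with X_I the indicator of one ascent.
There are 124 indicators.
For each fixed i, the pair (π(i), π(i+1)) is a uniformly random ordered pair of distinct values from {1, …, 125}; by symmetry P[π(i) < π(i+1)] = 1/2.
By linearity: E[X] = 124 · (1/2) = (125 − 1) · (1/2) = 62 ≈ 62.0000.

E[X] = 62 = 62.0000.


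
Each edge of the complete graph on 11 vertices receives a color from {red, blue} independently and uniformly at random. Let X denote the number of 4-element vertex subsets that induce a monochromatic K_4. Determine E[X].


Let X = Σ_S X_S over the C(11, 4) = 330 subsets S of size 4, where X_S = 1 if the K_4 on S is monochromatic.
For a fixed S, the K_4 on S has C(4, 2) = 6 edges. P[all 6 edges red] = (1/2)^6, and likewise for blue, so P[monochromatic] = 2·(1/2)^6 = 2^{1 − 6} = 1/32.
By linearity of expectation: E[X] = C(11, 4) · 2^{1 − 6} = 330 · 1/32 = 165/16.
Numerically: E[X] ≈ 10.3125.

E[X] = C(11,4)·2^(1−C(4,2)) = 165/16 ≈ 10.3125.


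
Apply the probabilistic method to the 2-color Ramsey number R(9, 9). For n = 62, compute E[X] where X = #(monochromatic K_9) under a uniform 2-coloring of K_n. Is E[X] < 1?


E[X] = C(62, 9) · 2^{1 − 36} = 20286591270 · 2^{−35} = 20286591270/34359738368.
As a reduced fraction: E[X] = 10143295635/17179869184 ≈ 0.59042.
Is E[X] < 1? YES.
Since E[X] < 1, there exists a 2-coloring of K_{62} with no monochromatic K_9; hence R(9, 9) > 62.

E[X] = 10143295635/17179869184 ≈ 0.59042; E[X] < 1, so R(9, 9) > 62.


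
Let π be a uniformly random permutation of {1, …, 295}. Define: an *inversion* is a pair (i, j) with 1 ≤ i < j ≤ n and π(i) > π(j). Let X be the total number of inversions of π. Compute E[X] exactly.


Write X = Σ X_I over the C(295, 2) = 43365 pairs i < j, with X_I the indicator of one inversion.
There are 43365 indicators.
For each fixed pair i < j, the values π(i) and π(j) are two distinct elements of {1, …, 295} in uniformly random order; by symmetry P[π(i) > π(j)] = 1/2.
By linearity: E[X] = 43365 · (1/2) = C(295, 2) · (1/2) = 43365/2 = 43365/2 ≈ 21682.500.

E[X] = 43365/2 = 21682.500.


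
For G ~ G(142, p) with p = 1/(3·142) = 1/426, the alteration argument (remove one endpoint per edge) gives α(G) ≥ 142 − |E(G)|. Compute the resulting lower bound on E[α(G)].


E[|E(G)|] = C(142, 2)·p = 10011 · (1/426) = 47/2.
E[α(G)] ≥ n − E[|E(G)|] = 142 − 47/2 = 237/2.
Numerically: ≈ 118.500000.
(This is only a lower bound; the true E[α(G)] may be larger.)

E[α(G)] ≥ 237/2 ≈ 118.500000.


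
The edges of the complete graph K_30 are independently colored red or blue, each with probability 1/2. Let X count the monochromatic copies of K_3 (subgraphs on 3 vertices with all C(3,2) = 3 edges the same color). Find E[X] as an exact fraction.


Let X = Σ_S X_S over the C(30, 3) = 4060 subsets S of size 3, where X_S = 1 if the K_3 on S is monochromatic.
For a fixed S, the K_3 on S has C(3, 2) = 3 edges. P[all 3 edges red] = (1/2)^3, and likewise for blue, so P[monochromatic] = 2·(1/2)^3 = 2^{1 − 3} = 1/4.
Summing: E[X] = C(30, 3) · 2^{1 − 3} = 4060 · 1/4 = 1015.
Numerically: E[X] ≈ 1015.00000.

E[X] = C(30,3)·2^(1−C(3,2)) = 1015 ≈ 1015.00000.


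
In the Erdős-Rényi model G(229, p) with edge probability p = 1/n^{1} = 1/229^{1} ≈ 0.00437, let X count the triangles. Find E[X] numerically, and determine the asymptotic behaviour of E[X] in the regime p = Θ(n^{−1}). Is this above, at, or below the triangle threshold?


Number of potential triangles: C(229, 3) = 1975354.
Each occurs with probability p³ ≈ (0.00437)³ ≈ 8.32710e-08.
By linearity: E[X] = C(229, 3)·p³ ≈ 1975354 · 8.32710e-08 ≈ 0.164.
Here α = 1, so p = 1/n is exactly at the triangle threshold p ~ 1/n. Asymptotically E[X] → c³/6 = 1³/6 = 1/6 ≈ 0.167, a bounded constant. In this regime the triangle count is asymptotically Poisson(c³/6).

E[X] ≈ 0.164; in regime p = Θ(1/n^{1}) E[X] stays bounded (at the triangle threshold p ~ 1/n).


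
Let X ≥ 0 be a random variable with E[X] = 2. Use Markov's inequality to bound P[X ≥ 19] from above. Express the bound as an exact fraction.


μ = E[X] = 2, a = 19.
Markov: P[X ≥ 19] ≤ μ/a = (2)/19 = 2/19.
Numerically: ≈ 0.105.
(Since a = 19 > μ = 2.000, the bound 2/19 is < 1 and informative.)

P[X ≥ 19] ≤ 2/19 ≈ 0.105.


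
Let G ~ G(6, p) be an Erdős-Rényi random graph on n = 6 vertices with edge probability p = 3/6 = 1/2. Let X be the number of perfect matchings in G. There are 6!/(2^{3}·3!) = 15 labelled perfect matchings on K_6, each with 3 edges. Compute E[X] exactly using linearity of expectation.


K_6 has 6!/(2^{3}·3!) = 15 labelled perfect matchings.
For each such perfect matching H, let X_H = 1 if all 3 edges of H are present in G. Then P[X_H = 1] = p^{3} = (1/2)^{3} = 1/8.
By linearity of expectation: E[X] = Σ_H E[X_H] = 15 · p^{3} = 15 · 1/8 = 15/8.
Numerically: E[X] ≈ 1.875.

E[X] = 15 · (1/2)^{3} = 15/8 ≈ 1.875.


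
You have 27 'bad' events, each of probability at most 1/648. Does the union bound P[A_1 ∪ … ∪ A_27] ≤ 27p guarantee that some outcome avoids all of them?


Union bound: P[∪_{i=1}^{27} A_i] ≤ Σ_i P[A_i] ≤ 27·p = 27·(1/648) = 1/24.
Numerically: 1/24 ≈ 0.04167.
Is 1/24 < 1? YES.
Since P[∪ A_i] ≤ 1/24 < 1, the complement has P[∩ A_i^c] ≥ 1 − 1/24 = 23/24 > 0, so some outcome avoids every A_i.

27·p = 1/24 ≈ 0.04167; existence CERTIFIED by the union bound.


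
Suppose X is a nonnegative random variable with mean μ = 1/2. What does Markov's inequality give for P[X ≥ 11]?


μ = E[X] = 1/2, a = 11.
Markov: P[X ≥ 11] ≤ μ/a = (1/2)/11 = 1/22.
Numerically: ≈ 0.045.
(Since a = 11 > μ = 0.500, the bound 1/22 is < 1 and informative.)

P[X ≥ 11] ≤ 1/22 ≈ 0.045.


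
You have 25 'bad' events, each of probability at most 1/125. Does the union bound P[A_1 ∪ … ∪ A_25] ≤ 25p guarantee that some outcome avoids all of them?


Union bound: P[∪_{i=1}^{25} A_i] ≤ Σ_i P[A_i] ≤ 25·p = 25·(1/125) = 1/5.
Numerically: 1/5 ≈ 0.20000.
Is 1/5 < 1? YES.
Since P[∪ A_i] ≤ 1/5 < 1, the complement has P[∩ A_i^c] ≥ 1 − 1/5 = 4/5 > 0, so some outcome avoids every A_i.

25·p = 1/5 ≈ 0.20000; existence CERTIFIED by the union bound.


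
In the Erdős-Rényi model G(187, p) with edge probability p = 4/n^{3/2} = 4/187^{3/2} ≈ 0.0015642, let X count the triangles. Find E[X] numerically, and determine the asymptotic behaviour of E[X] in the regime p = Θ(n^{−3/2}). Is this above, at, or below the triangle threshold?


Number of potential triangles: C(187, 3) = 1072445.
Each occurs with probability p³ ≈ (0.0015642)³ ≈ 3.8273021e-09.
By linearity: E[X] = C(187, 3)·p³ ≈ 1072445 · 3.8273021e-09 ≈ 0.00410.
Since α = 3/2 > 1, p = c/n^{3/2} = o(1/n) is below the triangle threshold p ~ 1/n. Asymptotically E[X] ~ (c³/6)·n^{3(1−α)} = (4³/6)·n^{-1.5} → 0, so by Markov's inequality G has no triangles w.h.p.

E[X] ≈ 0.00410; in regime p = Θ(1/n^{3/2}) E[X] tends to 0 (below the triangle threshold p ~ 1/n).


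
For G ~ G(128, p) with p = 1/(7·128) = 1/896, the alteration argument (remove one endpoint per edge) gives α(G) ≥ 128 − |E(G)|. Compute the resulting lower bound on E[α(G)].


E[|E(G)|] = C(128, 2)·p = 8128 · (1/896) = 127/14.
E[α(G)] ≥ n − E[|E(G)|] = 128 − 127/14 = 1665/14.
Numerically: ≈ 118.928571.
(This is only a lower bound; the true E[α(G)] may be larger.)

E[α(G)] ≥ 1665/14 ≈ 118.928571.


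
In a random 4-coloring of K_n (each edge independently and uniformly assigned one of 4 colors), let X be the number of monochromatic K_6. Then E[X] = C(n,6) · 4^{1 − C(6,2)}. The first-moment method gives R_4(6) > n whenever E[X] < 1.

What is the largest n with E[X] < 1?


We need C(n, 6) · 4^{1 − 15} < 1, i.e. C(n, 6) < 4^{15 − 1} = 268435456.
Check values of n near the boundary:
  n = 74: C(74, 6) = 185250786; 185250786 < 268435456? YES
  n = 75: C(75, 6) = 201359550; 201359550 < 268435456? YES
  n = 76: C(76, 6) = 218618940; 218618940 < 268435456? YES
  n = 77: C(77, 6) = 237093780; 237093780 < 268435456? YES
  n = 78: C(78, 6) = 256851595; 256851595 < 268435456? YES
  n = 79: C(79, 6) = 277962685; 277962685 < 268435456? NO
  n = 80: C(80, 6) = 300500200; 300500200 < 268435456? NO
The largest n with C(n, 6) < 268435456 is n = 78 (where E[X] = 256851595/268435456 ≈ 0.957). Hence R_4(6) > 78, i.e. R_4(6) ≥ 79.

Largest n = 78; hence R_4(6) > 78.


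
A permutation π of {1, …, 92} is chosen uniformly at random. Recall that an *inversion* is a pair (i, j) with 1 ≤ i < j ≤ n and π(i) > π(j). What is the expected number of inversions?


Write X = Σ X_I over the C(92, 2) = 4186 pairs i < j, with X_I the indicator of one inversion.
There are 4186 indicators.
For each fixed pair i < j, the values π(i) and π(j) are two distinct elements of {1, …, 92} in uniformly random order; by symmetry P[π(i) > π(j)] = 1/2.
By linearity: E[X] = 4186 · (1/2) = C(92, 2) · (1/2) = 4186/2 = 2093 ≈ 2093.0000.

E[X] = 2093 = 2093.0000.


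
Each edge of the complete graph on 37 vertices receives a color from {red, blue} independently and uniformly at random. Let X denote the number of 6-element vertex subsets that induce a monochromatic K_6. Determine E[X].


Let X = Σ_S X_S over the C(37, 6) = 2324784 subsets S of size 6, where X_S = 1 if the K_6 on S is monochromatic.
For a fixed S, the K_6 on S has C(6, 2) = 15 edges. P[all 15 edges red] = (1/2)^15, and likewise for blue, so P[monochromatic] = 2·(1/2)^15 = 2^{1 − 15} = 1/16384.
Summing: E[X] = C(37, 6) · 2^{1 − 15} = 2324784 · 1/16384 = 145299/1024.
Numerically: E[X] ≈ 141.89355.

E[X] = C(37,6)·2^(1−C(6,2)) = 145299/1024 ≈ 141.89355.


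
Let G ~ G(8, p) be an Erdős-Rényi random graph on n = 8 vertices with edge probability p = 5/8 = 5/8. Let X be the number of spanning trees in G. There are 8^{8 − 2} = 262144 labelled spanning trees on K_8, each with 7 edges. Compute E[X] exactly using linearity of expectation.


K_8 has 8^{8 − 2} = 262144 labelled spanning trees.
For each such spanning tree H, let X_H = 1 if all 7 edges of H are present in G. Then P[X_H = 1] = p^{7} = (5/8)^{7} = 78125/2097152.
By linearity: E[X] = Σ_H E[X_H] = 262144 · p^{7} = 262144 · 78125/2097152 = 78125/8.
Numerically: E[X] ≈ 9765.6.

E[X] = 262144 · (5/8)^{7} = 78125/8 ≈ 9765.6.


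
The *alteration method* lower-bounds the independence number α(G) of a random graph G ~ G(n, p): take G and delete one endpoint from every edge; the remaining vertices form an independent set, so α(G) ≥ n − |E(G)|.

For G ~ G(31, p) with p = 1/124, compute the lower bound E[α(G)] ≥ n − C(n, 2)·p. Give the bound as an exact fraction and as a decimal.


E[|E(G)|] = C(31, 2)·p = 465 · (1/124) = 15/4.
E[α(G)] ≥ n − E[|E(G)|] = 31 − 15/4 = 109/4.
Numerically: ≈ 27.250000.
(This is only a lower bound; the true E[α(G)] may be larger.)

E[α(G)] ≥ 109/4 ≈ 27.250000.


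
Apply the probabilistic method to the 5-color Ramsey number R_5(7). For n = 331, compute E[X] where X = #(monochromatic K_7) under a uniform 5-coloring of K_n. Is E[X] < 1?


E[X] = C(331, 7) · 5^{1 − 21} = 81027017349850 · 5^{−20} = 81027017349850/95367431640625.
As a reduced fraction: E[X] = 3241080693994/3814697265625 ≈ 0.8496.
Is E[X] < 1? YES.
Since E[X] < 1, there exists a 5-coloring of K_{331} with no monochromatic K_7; hence R_5(7) > 331.

E[X] = 3241080693994/3814697265625 ≈ 0.8496; E[X] < 1, so R_5(7) > 331.


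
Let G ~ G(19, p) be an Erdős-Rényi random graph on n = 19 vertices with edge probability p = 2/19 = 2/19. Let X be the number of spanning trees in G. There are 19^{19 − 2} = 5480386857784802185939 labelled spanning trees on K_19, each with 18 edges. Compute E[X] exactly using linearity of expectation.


K_19 has 19^{19 − 2} = 5480386857784802185939 labelled spanning trees.
For each such spanning tree H, let X_H = 1 if all 18 edges of H are present in G. Then P[X_H = 1] = p^{18} = (2/19)^{18} = 262144/104127350297911241532841.
By linearity: E[X] = Σ_H E[X_H] = 5480386857784802185939 · p^{18} = 5480386857784802185939 · 262144/104127350297911241532841 = 262144/19.
Numerically: E[X] ≈ 1.38e+04.

E[X] = 5480386857784802185939 · (2/19)^{18} = 262144/19 ≈ 1.38e+04.


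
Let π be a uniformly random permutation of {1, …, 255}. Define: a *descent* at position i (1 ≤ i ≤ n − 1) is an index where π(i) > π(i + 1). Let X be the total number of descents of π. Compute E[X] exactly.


Write X = Σ X_I over i = 1, …, 254, with X_I the indicator of one descent.
There are 254 indicators.
For each fixed i, the pair (π(i), π(i+1)) is a uniformly random ordered pair of distinct values from {1, …, 255}; by symmetry P[π(i) > π(i+1)] = 1/2.
By linearity: E[X] = 254 · (1/2) = (255 − 1) · (1/2) = 127 ≈ 127.00000.

E[X] = 127 = 127.00000.


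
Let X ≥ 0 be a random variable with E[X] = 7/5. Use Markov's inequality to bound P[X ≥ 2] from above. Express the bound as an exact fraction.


μ = E[X] = 7/5, a = 2.
Markov: P[X ≥ 2] ≤ μ/a = (7/5)/2 = 7/10.
Numerically: ≈ 0.70000.
(Since a = 2 > μ = 1.40000, the bound 7/10 is < 1 and informative.)

P[X ≥ 2] ≤ 7/10 ≈ 0.70000.


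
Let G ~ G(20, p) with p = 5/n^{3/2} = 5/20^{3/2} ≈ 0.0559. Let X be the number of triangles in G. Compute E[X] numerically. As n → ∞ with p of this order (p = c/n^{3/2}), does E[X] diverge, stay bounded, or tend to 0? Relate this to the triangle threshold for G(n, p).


Number of potential triangles: C(20, 3) = 1140.
Each occurs with probability p³ ≈ (0.0559)³ ≈ 1.74693e-04.
By linearity: E[X] = C(20, 3)·p³ ≈ 1140 · 1.74693e-04 ≈ 0.199.
Since α = 3/2 > 1, p = c/n^{3/2} = o(1/n) is below the triangle threshold p ~ 1/n. Asymptotically E[X] ~ (c³/6)·n^{3(1−α)} = (5³/6)·n^{-1.5} → 0, so by Markov's inequality G has no triangles w.h.p.

E[X] ≈ 0.199; in regime p = Θ(1/n^{3/2}) E[X] tends to 0 (below the triangle threshold p ~ 1/n).


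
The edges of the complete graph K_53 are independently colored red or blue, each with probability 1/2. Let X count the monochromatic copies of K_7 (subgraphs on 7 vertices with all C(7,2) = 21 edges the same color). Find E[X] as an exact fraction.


Let X = Σ_S X_S over the C(53, 7) = 154143080 subsets S of size 7, where X_S = 1 if the K_7 on S is monochromatic.
For a fixed S, the K_7 on S has C(7, 2) = 21 edges. P[all 21 edges red] = (1/2)^21, and likewise for blue, so P[monochromatic] = 2·(1/2)^21 = 2^{1 − 21} = 1/1048576.
Summing: E[X] = C(53, 7) · 2^{1 − 21} = 154143080 · 1/1048576 = 19267885/131072.
Numerically: E[X] ≈ 147.00230.

E[X] = C(53,7)·2^(1−C(7,2)) = 19267885/131072 ≈ 147.00230.


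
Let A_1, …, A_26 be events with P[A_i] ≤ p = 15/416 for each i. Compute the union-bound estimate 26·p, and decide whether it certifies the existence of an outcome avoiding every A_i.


Union bound: P[∪_{i=1}^{26} A_i] ≤ Σ_i P[A_i] ≤ 26·p = 26·(15/416) = 15/16.
Numerically: 15/16 ≈ 0.93750.
Is 15/16 < 1? YES.
Since P[∪ A_i] ≤ 15/16 < 1, the complement has P[∩ A_i^c] ≥ 1 − 15/16 = 1/16 > 0, so some outcome avoids every A_i.

26·p = 15/16 ≈ 0.93750; existence CERTIFIED by the union bound.


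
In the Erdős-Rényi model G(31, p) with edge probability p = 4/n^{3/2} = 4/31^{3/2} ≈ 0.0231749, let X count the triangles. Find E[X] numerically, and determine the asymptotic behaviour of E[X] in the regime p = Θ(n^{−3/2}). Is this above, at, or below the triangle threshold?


Number of potential triangles: C(31, 3) = 4495.
Each occurs with probability p³ ≈ (0.0231749)³ ≈ 1.24466464e-05.
By linearity: E[X] = C(31, 3)·p³ ≈ 4495 · 1.24466464e-05 ≈ 0.055948.
Since α = 3/2 > 1, p = c/n^{3/2} = o(1/n) is below the triangle threshold p ~ 1/n. Asymptotically E[X] ~ (c³/6)·n^{3(1−α)} = (4³/6)·n^{-1.5} → 0, so by Markov's inequality G has no triangles w.h.p.

E[X] ≈ 0.055948; in regime p = Θ(1/n^{3/2}) E[X] tends to 0 (below the triangle threshold p ~ 1/n).


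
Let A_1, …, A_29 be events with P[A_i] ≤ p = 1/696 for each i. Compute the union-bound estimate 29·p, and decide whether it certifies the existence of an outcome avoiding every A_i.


Union bound: P[∪_{i=1}^{29} A_i] ≤ Σ_i P[A_i] ≤ 29·p = 29·(1/696) = 1/24.
Numerically: 1/24 ≈ 0.041667.
Is 1/24 < 1? YES.
Since P[∪ A_i] ≤ 1/24 < 1, the complement has P[∩ A_i^c] ≥ 1 − 1/24 = 23/24 > 0, so some outcome avoids every A_i.

29·p = 1/24 ≈ 0.041667; existence CERTIFIED by the union bound.


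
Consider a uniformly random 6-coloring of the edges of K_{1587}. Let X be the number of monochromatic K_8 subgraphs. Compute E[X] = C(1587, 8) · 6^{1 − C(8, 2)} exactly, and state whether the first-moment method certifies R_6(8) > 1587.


E[X] = C(1587, 8) · 6^{1 − 28} = 980438554550826798570 · 6^{−27} = 980438554550826798570/1023490369077469249536.
As a reduced fraction: E[X] = 54468808586157044365/56860576059859402752 ≈ 0.957936.
Is E[X] < 1? YES.
Since E[X] < 1, there exists a 6-coloring of K_{1587} with no monochromatic K_8; hence R_6(8) > 1587.

E[X] = 54468808586157044365/56860576059859402752 ≈ 0.957936; E[X] < 1, so R_6(8) > 1587.


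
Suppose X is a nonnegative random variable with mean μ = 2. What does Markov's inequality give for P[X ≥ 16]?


μ = E[X] = 2, a = 16.
Markov: P[X ≥ 16] ≤ μ/a = (2)/16 = 1/8.
Numerically: ≈ 0.125.
(Since a = 16 > μ = 2.000, the bound 1/8 is < 1 and informative.)

P[X ≥ 16] ≤ 1/8 ≈ 0.125.


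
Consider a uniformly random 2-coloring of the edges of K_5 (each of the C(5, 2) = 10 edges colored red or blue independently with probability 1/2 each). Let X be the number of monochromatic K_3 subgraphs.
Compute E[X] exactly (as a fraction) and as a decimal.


Let X = Σ_S X_S over the C(5, 3) = 10 subsets S of size 3, where X_S = 1 if the K_3 on S is monochromatic.
For a fixed S, the K_3 on S has C(3, 2) = 3 edges. P[all 3 edges red] = (1/2)^3, and likewise for blue, so P[monochromatic] = 2·(1/2)^3 = 2^{1 − 3} = 1/4.
Summing: E[X] = C(5, 3) · 2^{1 − 3} = 10 · 1/4 = 5/2.
Numerically: E[X] ≈ 2.500.

E[X] = C(5,3)·2^(1−C(3,2)) = 5/2 ≈ 2.500.


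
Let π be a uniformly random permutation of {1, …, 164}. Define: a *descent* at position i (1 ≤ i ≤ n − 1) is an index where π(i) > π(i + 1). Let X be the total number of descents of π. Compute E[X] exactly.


Write X = Σ X_I over i = 1, …, 163, with X_I the indicator of one descent.
There are 163 indicators.
For each fixed i, the pair (π(i), π(i+1)) is a uniformly random ordered pair of distinct values from {1, …, 164}; by symmetry P[π(i) > π(i+1)] = 1/2.
By linearity: E[X] = 163 · (1/2) = (164 − 1) · (1/2) = 163/2 ≈ 81.5000.

E[X] = 163/2 = 81.5000.


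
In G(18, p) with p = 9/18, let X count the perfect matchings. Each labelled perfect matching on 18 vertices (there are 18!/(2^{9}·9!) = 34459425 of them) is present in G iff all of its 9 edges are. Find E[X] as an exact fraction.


K_18 has 18!/(2^{9}·9!) = 34459425 labelled perfect matchings.
For each such perfect matching H, let X_H = 1 if all 9 edges of H are present in G. Then P[X_H = 1] = p^{9} = (1/2)^{9} = 1/512.
Summing the indicators: E[X] = Σ_H E[X_H] = 34459425 · p^{9} = 34459425 · 1/512 = 34459425/512.
Numerically: E[X] ≈ 6.73e+04.

E[X] = 34459425 · (1/2)^{9} = 34459425/512 ≈ 6.73e+04.


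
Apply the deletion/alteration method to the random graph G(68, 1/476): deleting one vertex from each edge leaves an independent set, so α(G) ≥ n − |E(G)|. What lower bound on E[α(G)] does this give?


E[|E(G)|] = C(68, 2)·p = 2278 · (1/476) = 67/14.
E[α(G)] ≥ n − E[|E(G)|] = 68 − 67/14 = 885/14.
Numerically: ≈ 63.2143.
(This is only a lower bound; the true E[α(G)] may be larger.)

E[α(G)] ≥ 885/14 ≈ 63.2143.


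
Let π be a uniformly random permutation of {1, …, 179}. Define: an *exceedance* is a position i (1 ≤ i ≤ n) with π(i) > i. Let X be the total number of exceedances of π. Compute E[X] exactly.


Write X = Σ_{i=1}^{179} X_i, where X_i = 1_{π(i) > i}.
For each fixed i, π(i) is uniform over {1, …, 179} (marginal of a uniform permutation), so P[π(i) > i] = (n − i)/n. Summing: Σ_{i=1}^{179} (n − i)/n = (0 + 1 + … + 178)/179 = 179(179 − 1)/(2·179) = (179 − 1)/2.
Hence E[X] = Σ_{i=1}^{179} (179 − i)/179 = 89 ≈ 89.00000.

E[X] = 89 = 89.00000.


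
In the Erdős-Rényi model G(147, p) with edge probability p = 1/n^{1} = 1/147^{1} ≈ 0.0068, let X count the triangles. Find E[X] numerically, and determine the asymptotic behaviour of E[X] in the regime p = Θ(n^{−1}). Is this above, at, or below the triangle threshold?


Number of potential triangles: C(147, 3) = 518665.
Each occurs with probability p³ ≈ (0.0068)³ ≈ 3.14810e-07.
By linearity: E[X] = C(147, 3)·p³ ≈ 518665 · 3.14810e-07 ≈ 0.163.
Here α = 1, so p = 1/n is exactly at the triangle threshold p ~ 1/n. Asymptotically E[X] → c³/6 = 1³/6 = 1/6 ≈ 0.167, a bounded constant. In this regime the triangle count is asymptotically Poisson(c³/6).

E[X] ≈ 0.163; in regime p = Θ(1/n^{1}) E[X] stays bounded (at the triangle threshold p ~ 1/n).


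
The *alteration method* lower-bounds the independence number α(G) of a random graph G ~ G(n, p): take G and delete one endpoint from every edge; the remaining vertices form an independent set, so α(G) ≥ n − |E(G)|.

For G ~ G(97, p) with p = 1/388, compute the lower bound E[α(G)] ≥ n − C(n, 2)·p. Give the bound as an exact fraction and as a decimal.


E[|E(G)|] = C(97, 2)·p = 4656 · (1/388) = 12.
E[α(G)] ≥ n − E[|E(G)|] = 97 − 12 = 85.
Numerically: ≈ 85.000.
(This is only a lower bound; the true E[α(G)] may be larger.)

E[α(G)] ≥ 85 ≈ 85.000.


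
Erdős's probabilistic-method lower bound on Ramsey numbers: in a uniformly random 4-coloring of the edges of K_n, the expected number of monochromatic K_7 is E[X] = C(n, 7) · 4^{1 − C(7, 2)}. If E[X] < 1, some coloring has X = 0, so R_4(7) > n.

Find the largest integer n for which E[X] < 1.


We need C(n, 7) · 4^{1 − 21} < 1, i.e. C(n, 7) < 4^{21 − 1} = 1099511627776.
Check values of n near the boundary:
  n = 175: C(175, 7) = 883208107275; 883208107275 < 1099511627776? YES
  n = 176: C(176, 7) = 919790691600; 919790691600 < 1099511627776? YES
  n = 177: C(177, 7) = 957664425960; 957664425960 < 1099511627776? YES
  n = 178: C(178, 7) = 996867063280; 996867063280 < 1099511627776? YES
  n = 179: C(179, 7) = 1037437234460; 1037437234460 < 1099511627776? YES
  n = 180: C(180, 7) = 1079414463600; 1079414463600 < 1099511627776? YES
  n = 181: C(181, 7) = 1122839183400; 1122839183400 < 1099511627776? NO
The largest n with C(n, 7) < 1099511627776 is n = 180 (where E[X] = 67463403975/68719476736 ≈ 0.981722). Hence R_4(7) > 180, i.e. R_4(7) ≥ 181.

Largest n = 180; hence R_4(7) > 180.


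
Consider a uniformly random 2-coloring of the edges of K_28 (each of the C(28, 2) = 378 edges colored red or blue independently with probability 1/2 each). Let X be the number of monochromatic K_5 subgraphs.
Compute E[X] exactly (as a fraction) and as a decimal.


Let X = Σ_S X_S over the C(28, 5) = 98280 subsets S of size 5, where X_S = 1 if the K_5 on S is monochromatic.
For a fixed S, the K_5 on S has C(5, 2) = 10 edges. P[all 10 edges red] = (1/2)^10, and likewise for blue, so P[monochromatic] = 2·(1/2)^10 = 2^{1 − 10} = 1/512.
By linearity: E[X] = C(28, 5) · 2^{1 − 10} = 98280 · 1/512 = 12285/64.
Numerically: E[X] ≈ 191.95312.

E[X] = C(28,5)·2^(1−C(5,2)) = 12285/64 ≈ 191.95312.


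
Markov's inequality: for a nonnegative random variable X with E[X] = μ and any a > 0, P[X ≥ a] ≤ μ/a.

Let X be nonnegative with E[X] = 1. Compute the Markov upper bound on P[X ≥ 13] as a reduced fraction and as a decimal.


μ = E[X] = 1, a = 13.
Markov: P[X ≥ 13] ≤ μ/a = (1)/13 = 1/13.
Numerically: ≈ 0.077.
(Since a = 13 > μ = 1.000, the bound 1/13 is < 1 and informative.)

P[X ≥ 13] ≤ 1/13 ≈ 0.077.


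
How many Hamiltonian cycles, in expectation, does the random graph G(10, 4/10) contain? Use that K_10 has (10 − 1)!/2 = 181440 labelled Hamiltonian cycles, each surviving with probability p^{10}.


K_10 has (10 − 1)!/2 = 181440 labelled Hamiltonian cycles.
For each such Hamiltonian cycle H, let X_H = 1 if all 10 edges of H are present in G. Then P[X_H = 1] = p^{10} = (2/5)^{10} = 1024/9765625.
Summing the indicators: E[X] = Σ_H E[X_H] = 181440 · p^{10} = 181440 · 1024/9765625 = 37158912/1953125.
Numerically: E[X] ≈ 19.0254.

E[X] = 181440 · (2/5)^{10} = 37158912/1953125 ≈ 19.0254.


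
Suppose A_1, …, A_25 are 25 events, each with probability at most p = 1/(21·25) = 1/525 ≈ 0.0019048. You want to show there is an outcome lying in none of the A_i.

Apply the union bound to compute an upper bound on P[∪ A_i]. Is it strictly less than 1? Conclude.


Union bound: P[∪_{i=1}^{25} A_i] ≤ Σ_i P[A_i] ≤ 25·p = 25·(1/525) = 1/21.
Numerically: 1/21 ≈ 0.0476190.
Is 1/21 < 1? YES.
Since P[∪ A_i] ≤ 1/21 < 1, the complement has P[∩ A_i^c] ≥ 1 − 1/21 = 20/21 > 0, so some outcome avoids every A_i.

25·p = 1/21 ≈ 0.0476190; existence CERTIFIED by the union bound.


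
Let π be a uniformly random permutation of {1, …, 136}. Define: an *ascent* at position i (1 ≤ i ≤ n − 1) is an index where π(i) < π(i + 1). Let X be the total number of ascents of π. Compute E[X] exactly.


Write X = Σ X_I over i = 1, …, 135, with X_I the indicator of one ascent.
There are 135 indicators.
For each fixed i, the pair (π(i), π(i+1)) is a uniformly random ordered pair of distinct values from {1, …, 136}; by symmetry P[π(i) < π(i+1)] = 1/2.
By linearity: E[X] = 135 · (1/2) = (136 − 1) · (1/2) = 135/2 ≈ 67.50000.

E[X] = 135/2 = 67.50000.


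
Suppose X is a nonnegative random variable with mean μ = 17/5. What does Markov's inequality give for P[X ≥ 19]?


μ = E[X] = 17/5, a = 19.
Markov: P[X ≥ 19] ≤ μ/a = (17/5)/19 = 17/95.
Numerically: ≈ 0.17895.
(Since a = 19 > μ = 3.40000, the bound 17/95 is < 1 and informative.)

P[X ≥ 19] ≤ 17/95 ≈ 0.17895.
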